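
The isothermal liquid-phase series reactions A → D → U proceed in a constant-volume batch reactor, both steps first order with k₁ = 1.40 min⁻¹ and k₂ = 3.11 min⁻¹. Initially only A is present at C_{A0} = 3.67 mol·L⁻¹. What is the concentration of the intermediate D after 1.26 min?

Solving the coupled first-order balances gives C_D(t) = [k₁/(k₂−k₁)]·C_{A0}·(e^(−k₁t) − e^(−k₂t)).
e^(−k₁t) = e^(−1.40×1.26) = e^(−1.764) = 0.1714; e^(−k₂t) = e^(−3.919) = 0.01987.
C_D = 1.40×3.67/(3.11−1.40) × (0.1714−0.01987) = 3.005×0.1515 = 0.4552 mol·L⁻¹.

0.455 mol·L⁻¹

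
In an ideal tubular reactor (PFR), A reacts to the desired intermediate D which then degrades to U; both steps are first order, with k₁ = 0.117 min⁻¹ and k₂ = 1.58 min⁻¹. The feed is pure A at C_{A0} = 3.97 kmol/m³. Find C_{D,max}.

0.239 kmol/m³

Evaluating C_D at τ_opt = ln(k₂/k₁)/(k₂−k₁) gives C_{D,max}/C_{A0} = (k₁/k₂)^[k₂/(k₂−k₁)].
= (0.117/1.58)^(1.58/(1.58−0.117)) = (0.07405)^(1.080) = 0.06013.
C_{D,max} = 0.06013×3.97 = 0.239 kmol/m³.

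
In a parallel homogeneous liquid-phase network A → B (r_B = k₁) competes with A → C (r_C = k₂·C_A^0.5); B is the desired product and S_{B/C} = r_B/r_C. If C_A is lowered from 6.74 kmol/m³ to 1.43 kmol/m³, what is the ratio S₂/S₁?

S_{B/C} = (k₁/k₂)·C_A^-0.5, so S₂/S₁ = (C_{A,2}/C_{A,1})^-0.5.
= (1.43/6.74)^(-0.5) = (0.2122)^(-0.5) = 2.17.

2.17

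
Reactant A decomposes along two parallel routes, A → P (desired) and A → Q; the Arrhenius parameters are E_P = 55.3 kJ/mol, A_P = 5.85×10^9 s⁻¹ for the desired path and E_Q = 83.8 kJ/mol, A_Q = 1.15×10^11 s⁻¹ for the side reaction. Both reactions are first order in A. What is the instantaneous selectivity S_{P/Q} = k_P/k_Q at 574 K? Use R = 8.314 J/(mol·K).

Since both paths have the same order in A, the concentration cancels and S_{P/Q} = k_P/k_Q = (A_P/A_Q)·exp[(E_Q−E_P)/(RT)].
(E_Q−E_P)/(RT) = (83.8−55.3)×10³/(8.314×574) = 28500/4772 = 5.972.
k_P/k_Q = (5.85×10^9/1.15×10^11)·exp(5.972) = 0.05087 × 392.3 = 20.0.

20.0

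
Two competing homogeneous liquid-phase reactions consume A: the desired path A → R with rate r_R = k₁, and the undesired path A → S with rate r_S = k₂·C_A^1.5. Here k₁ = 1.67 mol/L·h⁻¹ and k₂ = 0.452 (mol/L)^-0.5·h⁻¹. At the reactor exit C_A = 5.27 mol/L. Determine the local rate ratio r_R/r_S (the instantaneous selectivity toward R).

0.305

S_{R/S} = r_R/r_S = (k₁)/(k₂·C_A^1.5) = (k₁/k₂)·C_A^-1.5.
= (1.67) / (0.452×5.270^1.5) = 1.670/5.468 = 0.305.
The undesired path is higher order in A, so low C_A (CSTR or dilute feed) favours R.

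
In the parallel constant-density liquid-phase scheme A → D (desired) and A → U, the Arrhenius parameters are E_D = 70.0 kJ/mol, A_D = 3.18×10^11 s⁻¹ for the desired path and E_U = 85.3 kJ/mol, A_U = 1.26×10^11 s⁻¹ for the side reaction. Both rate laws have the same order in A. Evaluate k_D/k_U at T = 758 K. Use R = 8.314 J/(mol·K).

28.6

Since both paths have the same order in A, the concentration cancels and S_{D/U} = k_D/k_U = (A_D/A_U)·exp[(E_U−E_D)/(RT)].
(E_U−E_D)/(RT) = (85.3−70.0)×10³/(8.314×758) = 15300/6302 = 2.428.
k_D/k_U = (3.18×10^11/1.26×10^11)·exp(2.428) = 2.524 × 11.33 = 28.6.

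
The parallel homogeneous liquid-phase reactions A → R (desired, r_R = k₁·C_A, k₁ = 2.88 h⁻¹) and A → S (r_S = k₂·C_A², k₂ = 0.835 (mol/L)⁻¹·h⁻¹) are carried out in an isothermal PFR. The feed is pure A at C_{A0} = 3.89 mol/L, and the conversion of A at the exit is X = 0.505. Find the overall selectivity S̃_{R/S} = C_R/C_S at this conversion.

1.21

C_A = C_{A0}(1−X) = 1.926 mol/L.
Along a PFR/batch, dC_R/dC_A = −r_R/(r_R+r_S) = −k₁/(k₁+k₂·C_A).
Integrating from C_{A0} to C_A: C_R = (2.88/0.835)·ln[(2.88+0.835·3.89)/(2.88+0.835·1.93)] = 3.449·ln(6.128/4.488) = 1.074 mol/L.
C_S = (C_{A0}−C_A)−C_R = 0.8900 mol/L; S̃_{R/S} = 1.074/0.8900 = 1.21.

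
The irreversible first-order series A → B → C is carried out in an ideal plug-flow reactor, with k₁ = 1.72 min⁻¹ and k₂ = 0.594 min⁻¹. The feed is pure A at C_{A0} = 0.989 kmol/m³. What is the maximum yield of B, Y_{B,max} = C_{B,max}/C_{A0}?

0.571

At the optimum, C_{B,max}/C_{A0} = (k₁/k₂)^[k₂/(k₂−k₁)].
= (1.72/0.594)^(0.594/(0.594−1.72)) = (2.896)^(-0.5275) = 0.5707.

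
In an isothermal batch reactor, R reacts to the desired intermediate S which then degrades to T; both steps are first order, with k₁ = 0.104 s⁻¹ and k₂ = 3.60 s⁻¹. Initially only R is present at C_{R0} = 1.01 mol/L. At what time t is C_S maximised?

1.01 s

The intermediate peaks when r₁ = r₂, i.e. k₁e^(−k₁t) = k₂e^(−k₂t), giving t_opt = ln(k₂/k₁)/(k₂−k₁).
= ln(3.60/0.104)/(3.60−0.104) = ln(34.62)/3.496 = 3.544/3.496 = 1.01 s.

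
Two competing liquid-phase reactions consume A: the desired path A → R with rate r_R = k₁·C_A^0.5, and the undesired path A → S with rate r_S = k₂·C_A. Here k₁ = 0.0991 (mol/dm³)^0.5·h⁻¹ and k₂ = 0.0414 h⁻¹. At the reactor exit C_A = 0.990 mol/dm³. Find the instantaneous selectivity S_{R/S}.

S_{R/S} = r_R/r_S = (k₁·C_A^0.5)/(k₂·C_A) = (k₁/k₂)·C_A^-0.5.
= (0.0991×0.9900^0.5) / (0.0414×0.9900) = 0.09860/0.04099 = 2.41.
The undesired path is higher order in A, so low C_A (CSTR or dilute feed) favours R.

2.41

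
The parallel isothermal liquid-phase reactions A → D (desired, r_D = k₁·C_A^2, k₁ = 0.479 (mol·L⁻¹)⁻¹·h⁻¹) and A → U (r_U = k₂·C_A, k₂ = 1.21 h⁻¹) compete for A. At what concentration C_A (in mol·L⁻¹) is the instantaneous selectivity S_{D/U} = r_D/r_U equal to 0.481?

1.22 mol·L⁻¹

S_{D/U} = (k₁/k₂)·C_A ⇒ C_A = S·k₂/k₁.
= 0.481×1.21/0.479 = 1.22 mol·L⁻¹.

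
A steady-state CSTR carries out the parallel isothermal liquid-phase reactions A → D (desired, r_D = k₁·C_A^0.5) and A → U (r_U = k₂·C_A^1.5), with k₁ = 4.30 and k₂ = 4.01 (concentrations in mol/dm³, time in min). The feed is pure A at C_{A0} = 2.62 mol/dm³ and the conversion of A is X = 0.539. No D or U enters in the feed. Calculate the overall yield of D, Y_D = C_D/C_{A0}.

0.253

Exit C_A = C_{A0}(1−X) = 2.62×0.461 = 1.208 mol/dm³.
In a CSTR the entire volume is at exit conditions, so r_D = 4.30×1.208^0.5 = 4.726 and r_U = 4.01×1.208^1.5 = 5.323.
Fraction of consumed A going to D: r_D/(r_D+r_U) = 0.4703.
C_D = 0.4703·C_{A0}·X = 0.4703×2.62×0.539 = 0.664 mol/dm³; Y_D = C_D/C_{A0} = 0.253.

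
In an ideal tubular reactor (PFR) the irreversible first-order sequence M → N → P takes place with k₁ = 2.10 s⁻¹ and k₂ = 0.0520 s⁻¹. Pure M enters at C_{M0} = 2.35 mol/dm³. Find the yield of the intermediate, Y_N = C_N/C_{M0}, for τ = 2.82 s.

0.883

The intermediate concentration in a first-order A→B→C sequence is C_N = k₁C_{M0}(e^(−k₁τ) − e^(−k₂τ))/(k₂−k₁).
e^(−k₁τ) = e^(−2.10×2.82) = e^(−5.922) = 0.002680; e^(−k₂τ) = e^(−0.1466) = 0.8636.
C_N = 2.10×2.35/(0.0520−2.10) × (0.002680−0.8636) = (-2.410)×(-0.8609) = 2.075 mol/dm³.
Y_N = C_N/C_{M0} = 2.075/2.35 = 0.883.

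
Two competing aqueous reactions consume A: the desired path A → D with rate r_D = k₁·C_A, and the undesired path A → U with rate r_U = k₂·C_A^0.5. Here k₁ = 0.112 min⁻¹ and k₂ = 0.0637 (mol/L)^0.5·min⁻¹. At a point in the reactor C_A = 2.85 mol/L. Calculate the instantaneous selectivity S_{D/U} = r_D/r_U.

2.97

S_{D/U} = r_D/r_U = (k₁·C_A)/(k₂·C_A^0.5) = (k₁/k₂)·C_A^0.5.
= (0.112×2.850) / (0.0637×2.850^0.5) = 0.3192/0.1075 = 2.97.
Since the desired path is higher order in A, keeping C_A high (PFR or concentrated feed) favours D.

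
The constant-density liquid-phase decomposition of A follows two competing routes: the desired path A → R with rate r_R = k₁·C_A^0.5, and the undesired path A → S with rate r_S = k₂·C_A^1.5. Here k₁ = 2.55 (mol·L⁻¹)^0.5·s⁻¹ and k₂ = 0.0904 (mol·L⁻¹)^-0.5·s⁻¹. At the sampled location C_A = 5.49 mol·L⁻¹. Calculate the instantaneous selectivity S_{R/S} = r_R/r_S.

5.14

S_{R/S} = r_R/r_S = (k₁·C_A^0.5)/(k₂·C_A^1.5) = (k₁/k₂)·C_A⁻¹.
= (2.55×5.490^0.5) / (0.0904×5.490^1.5) = 5.975/1.163 = 5.14.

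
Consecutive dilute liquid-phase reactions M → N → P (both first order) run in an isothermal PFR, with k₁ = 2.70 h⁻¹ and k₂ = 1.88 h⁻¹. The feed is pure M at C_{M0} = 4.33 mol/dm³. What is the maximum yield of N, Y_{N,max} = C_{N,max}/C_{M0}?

0.436

For a first-order series the maximum intermediate yield is C_{N,max}/C_{M0} = (k₁/k₂)^[k₂/(k₂−k₁)].
= (2.70/1.88)^(1.88/(1.88−2.70)) = (1.436)^(-2.293) = 0.4361.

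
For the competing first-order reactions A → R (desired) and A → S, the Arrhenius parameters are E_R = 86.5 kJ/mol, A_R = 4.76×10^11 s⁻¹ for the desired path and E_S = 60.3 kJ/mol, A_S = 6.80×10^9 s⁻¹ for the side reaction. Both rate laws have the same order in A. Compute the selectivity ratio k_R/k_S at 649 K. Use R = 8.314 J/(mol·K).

k_R/k_S = (A_R/A_S)·exp[−(E_R−E_S)/(RT)] = (A_R/A_S)·exp[(E_S−E_R)/(RT)].
(E_S−E_R)/(RT) = (60.3−86.5)×10³/(8.314×649) = -26200/5396 = -4.856.
k_R/k_S = (4.76×10^11/6.80×10^9)·exp(-4.856) = 70.00 × 0.007784 = 0.545.

0.545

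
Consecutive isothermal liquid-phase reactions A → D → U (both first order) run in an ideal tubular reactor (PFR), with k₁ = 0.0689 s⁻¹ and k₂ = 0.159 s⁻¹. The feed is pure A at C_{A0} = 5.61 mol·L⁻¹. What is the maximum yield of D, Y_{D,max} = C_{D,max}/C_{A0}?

0.229

At the optimum, C_{D,max}/C_{A0} = (k₁/k₂)^[k₂/(k₂−k₁)].
= (0.0689/0.159)^(0.159/(0.159−0.0689)) = (0.4333)^(1.765) = 0.2286.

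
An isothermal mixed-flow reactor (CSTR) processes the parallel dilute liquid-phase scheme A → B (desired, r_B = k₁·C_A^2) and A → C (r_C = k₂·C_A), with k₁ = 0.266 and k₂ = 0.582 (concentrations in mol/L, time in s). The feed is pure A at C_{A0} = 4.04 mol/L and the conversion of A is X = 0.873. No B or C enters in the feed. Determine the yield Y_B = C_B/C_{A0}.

Exit C_A = C_{A0}(1−X) = 4.04×0.127 = 0.5131 mol/L.
In a CSTR the entire volume is at exit conditions, so r_B = 0.266×0.5131^2 = 0.07002 and r_C = 0.582×0.5131 = 0.2986.
Fraction of consumed A going to B: r_B/(r_B+r_C) = 0.1900.
C_B = 0.1900·C_{A0}·X = 0.1900×4.04×0.873 = 0.670 mol/L; Y_B = C_B/C_{A0} = 0.166.

0.166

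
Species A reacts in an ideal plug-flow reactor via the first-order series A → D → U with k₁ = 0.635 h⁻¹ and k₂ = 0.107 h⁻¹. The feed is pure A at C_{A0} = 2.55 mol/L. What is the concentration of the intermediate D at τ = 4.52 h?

1.72 mol/L

Solving the coupled first-order balances gives C_D(τ) = [k₁/(k₂−k₁)]·C_{A0}·(e^(−k₁τ) − e^(−k₂τ)).
e^(−k₁τ) = e^(−0.635×4.52) = e^(−2.870) = 0.05669; e^(−k₂τ) = e^(−0.4836) = 0.6165.
C_D = 0.635×2.55/(0.107−0.635) × (0.05669−0.6165) = (-3.067)×(-0.5598) = 1.717 mol/L.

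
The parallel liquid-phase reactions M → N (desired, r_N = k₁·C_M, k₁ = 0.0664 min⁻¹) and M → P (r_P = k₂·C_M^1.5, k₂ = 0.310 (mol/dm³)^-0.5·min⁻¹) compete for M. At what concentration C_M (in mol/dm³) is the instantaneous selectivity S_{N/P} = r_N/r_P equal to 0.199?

S_{N/P} = (k₁/k₂)·C_M^-0.5 ⇒ C_M = (S·k₂/k₁)^(-2).
= (0.199×0.310/0.0664)^(-2) = (0.9291)^(-2) = 1.16 mol/dm³.

1.16 mol/dm³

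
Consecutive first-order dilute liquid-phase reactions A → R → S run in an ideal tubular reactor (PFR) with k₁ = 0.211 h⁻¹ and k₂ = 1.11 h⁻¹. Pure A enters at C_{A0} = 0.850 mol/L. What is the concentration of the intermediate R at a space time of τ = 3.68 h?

0.0884 mol/L

The intermediate concentration in a first-order A→B→C sequence is C_R = k₁C_{A0}(e^(−k₁τ) − e^(−k₂τ))/(k₂−k₁).
e^(−k₁τ) = e^(−0.211×3.68) = e^(−0.7765) = 0.4600; e^(−k₂τ) = e^(−4.085) = 0.01683.
C_R = 0.211×0.850/(1.11−0.211) × (0.4600−0.01683) = 0.1995×0.4432 = 0.08842 mol/L.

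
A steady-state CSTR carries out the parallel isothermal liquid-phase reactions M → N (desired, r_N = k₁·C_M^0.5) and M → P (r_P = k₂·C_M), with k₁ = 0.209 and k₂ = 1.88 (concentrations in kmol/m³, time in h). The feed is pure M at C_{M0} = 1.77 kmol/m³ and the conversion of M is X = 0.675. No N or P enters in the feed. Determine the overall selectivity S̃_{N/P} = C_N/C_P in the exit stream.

Exit C_M = C_{M0}(1−X) = 1.77×0.325 = 0.5752 kmol/m³.
A CSTR operates uniformly at the exit composition, giving r_N = 0.1585 and r_P = 1.081 (each k·C_M^n at C_M = 0.5752).
Overall selectivity = C_N/C_P = r_Nτ/(r_Pτ) = r_N/r_P = 0.147.

0.147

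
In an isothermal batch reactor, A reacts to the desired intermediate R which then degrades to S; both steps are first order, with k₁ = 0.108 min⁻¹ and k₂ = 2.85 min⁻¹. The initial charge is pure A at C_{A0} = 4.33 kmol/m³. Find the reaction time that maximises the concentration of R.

1.19 min

For first-order series the maximum of C_R occurs at t_opt = ln(k₂/k₁)/(k₂−k₁).
= ln(2.85/0.108)/(2.85−0.108) = ln(26.39)/2.742 = 3.273/2.742 = 1.19 min.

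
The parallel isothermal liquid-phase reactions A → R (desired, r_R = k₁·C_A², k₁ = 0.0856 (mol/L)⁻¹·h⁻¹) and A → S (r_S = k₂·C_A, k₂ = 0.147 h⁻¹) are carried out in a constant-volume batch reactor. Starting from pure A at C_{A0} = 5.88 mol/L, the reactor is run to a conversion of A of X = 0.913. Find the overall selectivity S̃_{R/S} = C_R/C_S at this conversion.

1.55

C_A = C_{A0}(1−X) = 0.5116 mol/L.
Along a PFR/batch, dC_S/dC_A = −r_S/(r_R+r_S) = −k₂/(k₂+k₁·C_A).
Integrating from C_{A0} to C_A: C_S = (0.147/0.0856)·ln[(0.147+0.0856·5.88)/(0.147+0.0856·0.512)] = 1.717·ln(0.6503/0.1908) = 2.106 mol/L.
Then C_R = (C_{A0}−C_A) − C_S = 5.368 − 2.106 = 3.263 mol/L.
S̃_{R/S} = C_R/C_S = 3.263/2.106 = 1.55.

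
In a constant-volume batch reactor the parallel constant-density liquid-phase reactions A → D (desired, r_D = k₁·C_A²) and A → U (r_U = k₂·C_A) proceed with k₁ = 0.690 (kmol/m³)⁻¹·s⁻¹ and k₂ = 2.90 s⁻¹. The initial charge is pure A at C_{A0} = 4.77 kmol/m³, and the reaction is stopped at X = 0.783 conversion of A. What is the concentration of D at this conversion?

C_A = C_{A0}(1−X) = 1.035 kmol/m³.
Along a PFR/batch, dC_U/dC_A = −r_U/(r_D+r_U) = −k₂/(k₂+k₁·C_A).
Integrating from C_{A0} to C_A: C_U = (2.90/0.690)·ln[(2.90+0.690·4.77)/(2.90+0.690·1.04)] = 4.203·ln(6.191/3.614) = 2.262 kmol/m³.
Then C_D = (C_{A0}−C_A) − C_U = 3.735 − 2.262 = 1.473 kmol/m³.

1.47 kmol/m³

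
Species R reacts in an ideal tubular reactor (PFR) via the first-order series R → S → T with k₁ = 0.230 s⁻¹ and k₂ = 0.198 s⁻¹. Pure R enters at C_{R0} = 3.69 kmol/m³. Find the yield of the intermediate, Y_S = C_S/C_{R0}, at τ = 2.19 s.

The intermediate concentration in a first-order A→B→C sequence is C_S = k₁C_{R0}(e^(−k₁τ) − e^(−k₂τ))/(k₂−k₁).
e^(−k₁τ) = e^(−0.230×2.19) = e^(−0.5037) = 0.6043; e^(−k₂τ) = e^(−0.4336) = 0.6482.
C_S = 0.230×3.69/(0.198−0.230) × (0.6043−0.6482) = (-26.52)×(-0.04387) = 1.163 kmol/m³.
Y_S = C_S/C_{R0} = 1.163/3.69 = 0.315.

0.315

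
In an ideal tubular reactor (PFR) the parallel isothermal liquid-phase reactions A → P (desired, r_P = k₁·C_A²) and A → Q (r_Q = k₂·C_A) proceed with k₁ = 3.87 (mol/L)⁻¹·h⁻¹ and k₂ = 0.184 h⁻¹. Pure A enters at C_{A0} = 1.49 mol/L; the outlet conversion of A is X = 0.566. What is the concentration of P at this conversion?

C_A = C_{A0}(1−X) = 0.6467 mol/L.
Along a PFR/batch, dC_Q/dC_A = −r_Q/(r_P+r_Q) = −k₂/(k₂+k₁·C_A).
Integrating from C_{A0} to C_A: C_Q = (0.184/3.87)·ln[(0.184+3.87·1.49)/(0.184+3.87·0.647)] = 0.04755·ln(5.950/2.687) = 0.03781 mol/L.
Then C_P = (C_{A0}−C_A) − C_Q = 0.8433 − 0.03781 = 0.8055 mol/L.

0.806 mol/L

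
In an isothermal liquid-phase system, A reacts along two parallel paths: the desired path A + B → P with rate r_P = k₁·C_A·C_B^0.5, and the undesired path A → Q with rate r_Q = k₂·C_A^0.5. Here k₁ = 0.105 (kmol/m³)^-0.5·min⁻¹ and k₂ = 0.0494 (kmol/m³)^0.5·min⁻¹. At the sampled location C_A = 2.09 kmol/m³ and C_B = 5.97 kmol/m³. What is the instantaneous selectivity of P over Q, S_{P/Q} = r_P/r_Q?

S_{P/Q} = r_P/r_Q = (k₁·C_A·C_B^0.5)/(k₂·C_A^0.5) = (k₁/k₂)·C_A^0.5·C_B^0.5.
= (0.105×2.090×5.970^0.5) / (0.0494×2.090^0.5) = 0.5362/0.07142 = 7.51.
Since the desired path is higher order in A, keeping C_A high (PFR or concentrated feed) favours P.

7.51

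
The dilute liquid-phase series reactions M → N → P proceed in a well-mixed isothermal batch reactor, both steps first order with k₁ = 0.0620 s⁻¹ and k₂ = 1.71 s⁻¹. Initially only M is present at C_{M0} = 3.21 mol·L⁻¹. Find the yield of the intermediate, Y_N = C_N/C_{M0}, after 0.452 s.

For first-order series with pure M initially, C_N(t) = k₁C_{M0}/(k₂−k₁)·(e^(−k₁t) − e^(−k₂t)).
e^(−k₁t) = e^(−0.0620×0.452) = e^(−0.02802) = 0.9724; e^(−k₂t) = e^(−0.7729) = 0.4617.
C_N = 0.0620×3.21/(1.71−0.0620) × (0.9724−0.4617) = 0.1208×0.5107 = 0.06167 mol·L⁻¹.
Y_N = C_N/C_{M0} = 0.06167/3.21 = 0.0192.

0.0192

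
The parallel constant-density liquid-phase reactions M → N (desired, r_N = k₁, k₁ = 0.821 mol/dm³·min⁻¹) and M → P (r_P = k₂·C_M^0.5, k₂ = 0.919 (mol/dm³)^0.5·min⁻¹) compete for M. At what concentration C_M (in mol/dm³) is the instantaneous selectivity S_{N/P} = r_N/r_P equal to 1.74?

0.264 mol/dm³

S_{N/P} = (k₁/k₂)·C_M^-0.5 ⇒ C_M = (S·k₂/k₁)^(-2).
= (1.74×0.919/0.821)^(-2) = (1.948)^(-2) = 0.264 mol/dm³.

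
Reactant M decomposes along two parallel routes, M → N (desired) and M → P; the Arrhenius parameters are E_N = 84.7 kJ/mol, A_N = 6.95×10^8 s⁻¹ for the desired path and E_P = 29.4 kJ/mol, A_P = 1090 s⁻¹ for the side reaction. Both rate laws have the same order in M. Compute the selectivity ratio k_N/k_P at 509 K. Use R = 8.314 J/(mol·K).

1.35

Since both paths have the same order in M, the concentration cancels and S_{N/P} = k_N/k_P = (A_N/A_P)·exp[(E_P−E_N)/(RT)].
(E_P−E_N)/(RT) = (29.4−84.7)×10³/(8.314×509) = -55300/4232 = -13.07.
k_N/k_P = (6.95×10^8/1090)·exp(-13.07) = 6.376×10^5 × 2.112×10^-6 = 1.35.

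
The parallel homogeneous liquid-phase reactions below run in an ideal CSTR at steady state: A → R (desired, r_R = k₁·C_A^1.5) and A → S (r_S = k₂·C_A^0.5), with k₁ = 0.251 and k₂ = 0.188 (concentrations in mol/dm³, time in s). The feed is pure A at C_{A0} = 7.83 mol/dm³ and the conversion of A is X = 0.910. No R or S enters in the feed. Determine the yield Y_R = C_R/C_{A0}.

0.441

Exit C_A = C_{A0}(1−X) = 7.83×0.0900 = 0.7047 mol/dm³.
In a CSTR the entire volume is at exit conditions, so r_R = 0.251×0.7047^1.5 = 0.1485 and r_S = 0.188×0.7047^0.5 = 0.1578.
Fraction of consumed A going to R: r_R/(r_R+r_S) = 0.4848.
C_R = 0.4848·C_{A0}·X = 0.4848×7.83×0.910 = 3.45 mol/dm³; Y_R = C_R/C_{A0} = 0.441.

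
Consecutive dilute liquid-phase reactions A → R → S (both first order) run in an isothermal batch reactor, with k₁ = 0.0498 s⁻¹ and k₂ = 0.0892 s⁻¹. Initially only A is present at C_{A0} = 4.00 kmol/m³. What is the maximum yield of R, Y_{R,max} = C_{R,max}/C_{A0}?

At the optimum, C_{R,max}/C_{A0} = (k₁/k₂)^[k₂/(k₂−k₁)].
= (0.0498/0.0892)^(0.0892/(0.0892−0.0498)) = (0.5583)^(2.264) = 0.2672.

0.267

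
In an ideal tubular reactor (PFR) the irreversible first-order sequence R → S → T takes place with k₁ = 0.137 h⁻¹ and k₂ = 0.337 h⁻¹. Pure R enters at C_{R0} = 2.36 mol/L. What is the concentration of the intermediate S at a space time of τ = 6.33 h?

0.488 mol/L

The intermediate concentration in a first-order A→B→C sequence is C_S = k₁C_{R0}(e^(−k₁τ) − e^(−k₂τ))/(k₂−k₁).
e^(−k₁τ) = e^(−0.137×6.33) = e^(−0.8672) = 0.4201; e^(−k₂τ) = e^(−2.133) = 0.1185.
C_S = 0.137×2.36/(0.337−0.137) × (0.4201−0.1185) = 1.617×0.3017 = 0.4877 mol/L.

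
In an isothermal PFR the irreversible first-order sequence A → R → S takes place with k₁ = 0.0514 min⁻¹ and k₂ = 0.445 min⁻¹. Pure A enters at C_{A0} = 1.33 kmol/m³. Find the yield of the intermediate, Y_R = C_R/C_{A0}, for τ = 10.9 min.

For first-order series with pure A initially, C_R(τ) = k₁C_{A0}/(k₂−k₁)·(e^(−k₁τ) − e^(−k₂τ)).
e^(−k₁τ) = e^(−0.0514×10.9) = e^(−0.5603) = 0.5711; e^(−k₂τ) = e^(−4.851) = 0.007824.
C_R = 0.0514×1.33/(0.445−0.0514) × (0.5711−0.007824) = 0.1737×0.5632 = 0.09783 kmol/m³.
Y_R = C_R/C_{A0} = 0.09783/1.33 = 0.0736.

0.0736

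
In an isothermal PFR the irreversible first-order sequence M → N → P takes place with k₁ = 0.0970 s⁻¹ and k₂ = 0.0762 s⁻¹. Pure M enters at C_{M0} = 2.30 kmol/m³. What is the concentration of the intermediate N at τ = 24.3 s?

The intermediate concentration in a first-order A→B→C sequence is C_N = k₁C_{M0}(e^(−k₁τ) − e^(−k₂τ))/(k₂−k₁).
e^(−k₁τ) = e^(−0.0970×24.3) = e^(−2.357) = 0.09469; e^(−k₂τ) = e^(−1.852) = 0.1570.
C_N = 0.0970×2.30/(0.0762−0.0970) × (0.09469−0.1570) = (-10.73)×(-0.06228) = 0.6680 kmol/m³.

0.668 kmol/m³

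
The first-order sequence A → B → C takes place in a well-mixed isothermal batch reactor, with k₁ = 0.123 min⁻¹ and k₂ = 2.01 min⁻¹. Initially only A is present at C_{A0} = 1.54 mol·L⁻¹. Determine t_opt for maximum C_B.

1.48 min

Setting dC_B/dt = 0 gives t_opt = ln(k₂/k₁)/(k₂−k₁).
= ln(2.01/0.123)/(2.01−0.123) = ln(16.34)/1.887 = 2.794/1.887 = 1.48 min.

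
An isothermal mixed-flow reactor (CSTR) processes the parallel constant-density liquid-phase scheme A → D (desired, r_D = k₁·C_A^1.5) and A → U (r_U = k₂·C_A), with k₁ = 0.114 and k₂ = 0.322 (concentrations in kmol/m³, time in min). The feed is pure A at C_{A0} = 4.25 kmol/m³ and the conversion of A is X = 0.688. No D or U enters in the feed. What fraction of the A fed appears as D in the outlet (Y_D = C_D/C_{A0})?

Exit C_A = C_{A0}(1−X) = 4.25×0.312 = 1.326 kmol/m³.
Rates in a CSTR are evaluated at the outlet concentration: r_D = 0.114×1.326^1.5 = 0.1741, r_U = 0.322×1.326 = 0.4270.
Fraction of consumed A going to D: r_D/(r_D+r_U) = 0.2896.
C_D = 0.2896·C_{A0}·X = 0.2896×4.25×0.688 = 0.847 kmol/m³; Y_D = C_D/C_{A0} = 0.199.

0.199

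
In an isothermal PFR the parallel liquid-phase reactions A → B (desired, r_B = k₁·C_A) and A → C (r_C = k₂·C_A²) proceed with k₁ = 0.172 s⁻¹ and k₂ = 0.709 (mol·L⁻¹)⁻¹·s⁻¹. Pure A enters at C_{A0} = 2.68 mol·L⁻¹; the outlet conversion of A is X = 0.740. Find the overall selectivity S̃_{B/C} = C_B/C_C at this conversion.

C_A = C_{A0}(1−X) = 0.6968 mol·L⁻¹.
Along a PFR/batch, dC_B/dC_A = −r_B/(r_B+r_C) = −k₁/(k₁+k₂·C_A).
Integrating from C_{A0} to C_A: C_B = (0.172/0.709)·ln[(0.172+0.709·2.68)/(0.172+0.709·0.697)] = 0.2426·ln(2.072/0.6660) = 0.2753 mol·L⁻¹.
C_C = (C_{A0}−C_A)−C_B = 1.708 mol·L⁻¹; S̃_{B/C} = 0.2753/1.708 = 0.161.

0.161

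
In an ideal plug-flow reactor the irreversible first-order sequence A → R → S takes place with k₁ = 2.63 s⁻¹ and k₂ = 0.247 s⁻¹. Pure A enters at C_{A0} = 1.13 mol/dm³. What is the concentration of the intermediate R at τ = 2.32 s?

The intermediate concentration in a first-order A→B→C sequence is C_R = k₁C_{A0}(e^(−k₁τ) − e^(−k₂τ))/(k₂−k₁).
e^(−k₁τ) = e^(−2.63×2.32) = e^(−6.102) = 0.002239; e^(−k₂τ) = e^(−0.5730) = 0.5638.
C_R = 2.63×1.13/(0.247−2.63) × (0.002239−0.5638) = (-1.247)×(-0.5616) = 0.7003 mol/dm³.

0.700 mol/dm³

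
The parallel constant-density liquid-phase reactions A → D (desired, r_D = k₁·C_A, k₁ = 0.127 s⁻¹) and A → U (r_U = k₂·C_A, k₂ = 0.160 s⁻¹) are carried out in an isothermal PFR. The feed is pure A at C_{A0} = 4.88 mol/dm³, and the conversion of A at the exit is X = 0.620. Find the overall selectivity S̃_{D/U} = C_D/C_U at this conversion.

C_A = C_{A0}(1−X) = 1.854 mol/dm³.
Both paths are first order in A, so the instantaneous fraction to D is constant: dC_D/d(−C_A) = k₁/(k₁+k₂) = 0.4425.
C_D = 0.4425·(C_{A0}−C_A) = 0.4425×3.026 = 1.34 mol/dm³.
C_U = (C_{A0}−C_A)−C_D = 1.687 mol/dm³; S̃_{D/U} = 1.339/1.687 = 0.794.

0.794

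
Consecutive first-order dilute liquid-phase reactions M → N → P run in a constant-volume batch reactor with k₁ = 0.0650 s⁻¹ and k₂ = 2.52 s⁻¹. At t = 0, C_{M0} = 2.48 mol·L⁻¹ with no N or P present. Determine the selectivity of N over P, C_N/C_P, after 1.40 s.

Solving the coupled first-order balances gives C_N(t) = [k₁/(k₂−k₁)]·C_{M0}·(e^(−k₁t) − e^(−k₂t)).
e^(−k₁t) = e^(−0.0650×1.40) = e^(−0.09100) = 0.9130; e^(−k₂t) = e^(−3.528) = 0.02936.
C_N = 0.0650×2.48/(2.52−0.0650) × (0.9130−0.02936) = 0.06566×0.8837 = 0.05802 mol·L⁻¹.
C_M = C_{M0}e^(−k₁t) = 2.264 mol·L⁻¹, so C_P = C_{M0}−C_M−C_N = 0.1577 mol·L⁻¹; C_N/C_P = 0.368.

0.368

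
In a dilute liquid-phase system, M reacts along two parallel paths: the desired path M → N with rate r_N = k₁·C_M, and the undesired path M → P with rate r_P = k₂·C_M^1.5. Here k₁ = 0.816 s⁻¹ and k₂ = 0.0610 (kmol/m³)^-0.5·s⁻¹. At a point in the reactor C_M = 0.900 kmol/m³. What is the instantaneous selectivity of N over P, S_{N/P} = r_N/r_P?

S_{N/P} = r_N/r_P = (k₁·C_M)/(k₂·C_M^1.5) = (k₁/k₂)·C_M^-0.5.
= (0.816×0.9000) / (0.0610×0.9000^1.5) = 0.7344/0.05208 = 14.1.

14.1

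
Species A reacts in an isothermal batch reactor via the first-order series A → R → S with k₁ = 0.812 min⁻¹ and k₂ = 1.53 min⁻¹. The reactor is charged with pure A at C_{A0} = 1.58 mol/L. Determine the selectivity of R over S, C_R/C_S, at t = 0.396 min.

For first-order series with pure A initially, C_R(t) = k₁C_{A0}/(k₂−k₁)·(e^(−k₁t) − e^(−k₂t)).
e^(−k₁t) = e^(−0.812×0.396) = e^(−0.3216) = 0.7250; e^(−k₂t) = e^(−0.6059) = 0.5456.
C_R = 0.812×1.58/(1.53−0.812) × (0.7250−0.5456) = 1.787×0.1794 = 0.3206 mol/L.
C_A = C_{A0}e^(−k₁t) = 1.146 mol/L, so C_S = C_{A0}−C_A−C_R = 0.1139 mol/L; C_R/C_S = 2.82.

2.82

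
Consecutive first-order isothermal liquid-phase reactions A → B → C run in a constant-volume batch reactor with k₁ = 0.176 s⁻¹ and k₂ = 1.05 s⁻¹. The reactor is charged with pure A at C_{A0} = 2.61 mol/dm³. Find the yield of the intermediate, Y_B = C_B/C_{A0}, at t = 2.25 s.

The intermediate concentration in a first-order A→B→C sequence is C_B = k₁C_{A0}(e^(−k₁t) − e^(−k₂t))/(k₂−k₁).
e^(−k₁t) = e^(−0.176×2.25) = e^(−0.3960) = 0.6730; e^(−k₂t) = e^(−2.363) = 0.09418.
C_B = 0.176×2.61/(1.05−0.176) × (0.6730−0.09418) = 0.5256×0.5788 = 0.3042 mol/dm³.
Y_B = C_B/C_{A0} = 0.3042/2.61 = 0.117.

0.117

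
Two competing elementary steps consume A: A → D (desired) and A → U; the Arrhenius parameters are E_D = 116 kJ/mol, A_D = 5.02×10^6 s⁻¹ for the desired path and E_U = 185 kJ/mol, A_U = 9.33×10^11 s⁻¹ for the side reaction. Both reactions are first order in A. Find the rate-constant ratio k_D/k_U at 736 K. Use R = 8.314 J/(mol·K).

With equal orders, S_{D/U} = k_D/k_U = (A_D/A_U)·exp[(E_U−E_D)/(RT)].
(E_U−E_D)/(RT) = (185−116)×10³/(8.314×736) = 69000/6119 = 11.28.
k_D/k_U = (5.02×10^6/9.33×10^11)·exp(11.28) = 5.380×10^-6 × 78918 = 0.425.

0.425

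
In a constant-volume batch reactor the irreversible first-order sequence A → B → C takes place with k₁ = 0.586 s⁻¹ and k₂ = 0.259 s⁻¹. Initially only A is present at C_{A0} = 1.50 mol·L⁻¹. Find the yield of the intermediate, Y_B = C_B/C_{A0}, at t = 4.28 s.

The intermediate concentration in a first-order A→B→C sequence is C_B = k₁C_{A0}(e^(−k₁t) − e^(−k₂t))/(k₂−k₁).
e^(−k₁t) = e^(−0.586×4.28) = e^(−2.508) = 0.08142; e^(−k₂t) = e^(−1.109) = 0.3300.
C_B = 0.586×1.50/(0.259−0.586) × (0.08142−0.3300) = (-2.688)×(-0.2486) = 0.6683 mol·L⁻¹.
Y_B = C_B/C_{A0} = 0.6683/1.50 = 0.446.

0.446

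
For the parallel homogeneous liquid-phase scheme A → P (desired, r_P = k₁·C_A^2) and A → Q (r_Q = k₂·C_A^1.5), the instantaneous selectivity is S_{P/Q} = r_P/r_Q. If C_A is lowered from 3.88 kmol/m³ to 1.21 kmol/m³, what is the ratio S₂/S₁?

0.558

S_{P/Q} = (k₁/k₂)·C_A^0.5, so S₂/S₁ = (C_{A,2}/C_{A,1})^0.5.
= (1.21/3.88)^0.5 = (0.3119)^0.5 = 0.558.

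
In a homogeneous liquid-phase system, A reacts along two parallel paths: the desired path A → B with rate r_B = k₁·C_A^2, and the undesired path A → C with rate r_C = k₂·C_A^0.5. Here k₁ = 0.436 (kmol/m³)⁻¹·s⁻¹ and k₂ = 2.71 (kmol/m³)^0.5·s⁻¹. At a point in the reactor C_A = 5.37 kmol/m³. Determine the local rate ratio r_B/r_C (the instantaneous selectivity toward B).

S_{B/C} = r_B/r_C = (k₁·C_A^2)/(k₂·C_A^0.5) = (k₁/k₂)·C_A^1.5.
= (0.436×5.370^2) / (2.71×5.370^0.5) = 12.57/6.280 = 2.00.

2.00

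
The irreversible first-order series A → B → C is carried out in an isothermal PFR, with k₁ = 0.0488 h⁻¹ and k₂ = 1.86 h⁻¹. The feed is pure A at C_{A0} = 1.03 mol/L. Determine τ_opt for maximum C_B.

2.01 h

Setting dC_B/dτ = 0 gives τ_opt = ln(k₂/k₁)/(k₂−k₁).
= ln(1.86/0.0488)/(1.86−0.0488) = ln(38.11)/1.811 = 3.641/1.811 = 2.01 h.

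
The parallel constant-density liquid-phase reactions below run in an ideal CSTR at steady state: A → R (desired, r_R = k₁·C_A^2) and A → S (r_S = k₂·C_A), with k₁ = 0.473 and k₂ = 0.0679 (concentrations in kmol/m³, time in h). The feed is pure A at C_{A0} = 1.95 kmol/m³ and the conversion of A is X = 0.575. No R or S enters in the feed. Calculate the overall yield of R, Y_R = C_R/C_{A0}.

0.490

Exit C_A = C_{A0}(1−X) = 1.95×0.425 = 0.8288 kmol/m³.
Rates in a CSTR are evaluated at the outlet concentration: r_R = 0.473×0.8288^2 = 0.3249, r_S = 0.0679×0.8288 = 0.05627.
Fraction of consumed A going to R: r_R/(r_R+r_S) = 0.8524.
C_R = 0.8524·C_{A0}·X = 0.8524×1.95×0.575 = 0.956 kmol/m³; Y_R = C_R/C_{A0} = 0.490.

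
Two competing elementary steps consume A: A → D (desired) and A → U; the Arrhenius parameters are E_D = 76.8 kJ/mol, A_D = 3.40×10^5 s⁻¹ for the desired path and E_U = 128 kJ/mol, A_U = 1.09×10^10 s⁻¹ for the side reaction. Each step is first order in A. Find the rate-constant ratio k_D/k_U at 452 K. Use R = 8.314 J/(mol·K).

With equal orders, S_{D/U} = k_D/k_U = (A_D/A_U)·exp[(E_U−E_D)/(RT)].
(E_U−E_D)/(RT) = (128−76.8)×10³/(8.314×452) = 51200/3758 = 13.62.
k_D/k_U = (3.40×10^5/1.09×10^10)·exp(13.62) = 3.119×10^-5 × 8.261×10^5 = 25.8.
Since E_D < E_U, lowering the temperature improves selectivity toward D.

25.8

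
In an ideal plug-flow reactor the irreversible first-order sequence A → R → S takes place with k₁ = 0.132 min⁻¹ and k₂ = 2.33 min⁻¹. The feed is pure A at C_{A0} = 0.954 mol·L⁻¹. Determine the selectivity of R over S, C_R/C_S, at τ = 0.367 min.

For first-order series with pure A initially, C_R(τ) = k₁C_{A0}/(k₂−k₁)·(e^(−k₁τ) − e^(−k₂τ)).
e^(−k₁τ) = e^(−0.132×0.367) = e^(−0.04844) = 0.9527; e^(−k₂τ) = e^(−0.8551) = 0.4252.
C_R = 0.132×0.954/(2.33−0.132) × (0.9527−0.4252) = 0.05729×0.5275 = 0.03022 mol·L⁻¹.
C_A = C_{A0}e^(−k₁τ) = 0.9089 mol·L⁻¹, so C_S = C_{A0}−C_A−C_R = 0.01489 mol·L⁻¹; C_R/C_S = 2.03.

2.03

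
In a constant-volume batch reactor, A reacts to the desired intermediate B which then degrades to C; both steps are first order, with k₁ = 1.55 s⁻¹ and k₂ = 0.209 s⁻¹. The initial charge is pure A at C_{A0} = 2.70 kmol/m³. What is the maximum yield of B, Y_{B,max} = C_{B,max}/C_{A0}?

0.732

Evaluating C_B at t_opt = ln(k₂/k₁)/(k₂−k₁) gives C_{B,max}/C_{A0} = (k₁/k₂)^[k₂/(k₂−k₁)].
= (1.55/0.209)^(0.209/(0.209−1.55)) = (7.416)^(-0.1559) = 0.7318.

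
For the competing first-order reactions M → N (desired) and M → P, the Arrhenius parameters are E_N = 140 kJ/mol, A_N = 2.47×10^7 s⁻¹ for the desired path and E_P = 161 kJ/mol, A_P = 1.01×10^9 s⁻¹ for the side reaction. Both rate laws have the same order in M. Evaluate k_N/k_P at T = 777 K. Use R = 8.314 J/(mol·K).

0.631

With equal orders, S_{N/P} = k_N/k_P = (A_N/A_P)·exp[(E_P−E_N)/(RT)].
(E_P−E_N)/(RT) = (161−140)×10³/(8.314×777) = 21000/6460 = 3.251.
k_N/k_P = (2.47×10^7/1.01×10^9)·exp(3.251) = 0.02446 × 25.81 = 0.631.
Since E_N < E_P, lowering the temperature improves selectivity toward N.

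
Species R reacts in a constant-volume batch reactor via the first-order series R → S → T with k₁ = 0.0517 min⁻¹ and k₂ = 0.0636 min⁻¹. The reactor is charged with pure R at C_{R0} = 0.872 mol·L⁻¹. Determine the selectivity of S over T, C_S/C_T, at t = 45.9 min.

The intermediate concentration in a first-order A→B→C sequence is C_S = k₁C_{R0}(e^(−k₁t) − e^(−k₂t))/(k₂−k₁).
e^(−k₁t) = e^(−0.0517×45.9) = e^(−2.373) = 0.09320; e^(−k₂t) = e^(−2.919) = 0.05397.
C_S = 0.0517×0.872/(0.0636−0.0517) × (0.09320−0.05397) = 3.788×0.03922 = 0.1486 mol·L⁻¹.
C_R = C_{R0}e^(−k₁t) = 0.08127 mol·L⁻¹, so C_T = C_{R0}−C_R−C_S = 0.6421 mol·L⁻¹; C_S/C_T = 0.231.

0.231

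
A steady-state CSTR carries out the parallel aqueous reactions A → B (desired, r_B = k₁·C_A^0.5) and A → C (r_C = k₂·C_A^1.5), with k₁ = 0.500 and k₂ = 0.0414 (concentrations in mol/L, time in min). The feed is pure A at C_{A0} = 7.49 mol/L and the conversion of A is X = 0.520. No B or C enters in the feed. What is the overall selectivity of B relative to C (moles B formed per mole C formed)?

Exit C_A = C_{A0}(1−X) = 7.49×0.480 = 3.595 mol/L.
In a CSTR the entire volume is at exit conditions, so r_B = 0.500×3.595^0.5 = 0.9481 and r_C = 0.0414×3.595^1.5 = 0.2822.
Overall selectivity = C_B/C_C = r_Bτ/(r_Cτ) = r_B/r_C = 3.36.

3.36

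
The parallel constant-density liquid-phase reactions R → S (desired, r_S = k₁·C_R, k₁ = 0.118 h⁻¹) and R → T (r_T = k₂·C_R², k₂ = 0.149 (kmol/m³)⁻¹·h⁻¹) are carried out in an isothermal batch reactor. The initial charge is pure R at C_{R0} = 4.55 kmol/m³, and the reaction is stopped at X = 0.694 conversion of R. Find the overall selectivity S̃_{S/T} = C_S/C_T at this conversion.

C_R = C_{R0}(1−X) = 1.392 kmol/m³.
Along a PFR/batch, dC_S/dC_R = −r_S/(r_S+r_T) = −k₁/(k₁+k₂·C_R).
Integrating from C_{R0} to C_R: C_S = (0.118/0.149)·ln[(0.118+0.149·4.55)/(0.118+0.149·1.39)] = 0.7919·ln(0.7959/0.3255) = 0.7083 kmol/m³.
C_T = (C_{R0}−C_R)−C_S = 2.449 kmol/m³; S̃_{S/T} = 0.7083/2.449 = 0.289.

0.289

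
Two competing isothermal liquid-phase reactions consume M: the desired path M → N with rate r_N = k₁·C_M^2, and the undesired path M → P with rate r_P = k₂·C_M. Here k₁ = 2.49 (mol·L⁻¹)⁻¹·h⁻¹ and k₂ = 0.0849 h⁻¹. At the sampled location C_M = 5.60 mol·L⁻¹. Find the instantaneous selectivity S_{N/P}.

164

S_{N/P} = r_N/r_P = (k₁·C_M^2)/(k₂·C_M) = (k₁/k₂)·C_M.
= (2.49×5.600^2) / (0.0849×5.600) = 78.09/0.4754 = 164.
Since the desired path is higher order in M, keeping C_M high (PFR or concentrated feed) favours N.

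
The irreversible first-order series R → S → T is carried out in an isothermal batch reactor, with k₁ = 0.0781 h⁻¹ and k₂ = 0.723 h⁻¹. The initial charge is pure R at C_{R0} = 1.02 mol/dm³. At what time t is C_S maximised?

The intermediate peaks when r₁ = r₂, i.e. k₁e^(−k₁t) = k₂e^(−k₂t), giving t_opt = ln(k₂/k₁)/(k₂−k₁).
= ln(0.723/0.0781)/(0.723−0.0781) = ln(9.257)/0.6449 = 2.225/0.6449 = 3.45 h.

3.45 h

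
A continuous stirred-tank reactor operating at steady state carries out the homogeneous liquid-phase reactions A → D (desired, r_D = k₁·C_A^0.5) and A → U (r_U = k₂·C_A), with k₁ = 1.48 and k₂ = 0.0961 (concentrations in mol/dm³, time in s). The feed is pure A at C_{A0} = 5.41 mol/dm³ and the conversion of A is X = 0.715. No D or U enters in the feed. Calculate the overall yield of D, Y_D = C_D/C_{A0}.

Exit C_A = C_{A0}(1−X) = 5.41×0.285 = 1.542 mol/dm³.
A CSTR operates uniformly at the exit composition, giving r_D = 1.838 and r_U = 0.1482 (each k·C_A^n at C_A = 1.542).
Fraction of consumed A going to D: r_D/(r_D+r_U) = 0.9254.
C_D = 0.9254·C_{A0}·X = 0.9254×5.41×0.715 = 3.58 mol/dm³; Y_D = C_D/C_{A0} = 0.662.

0.662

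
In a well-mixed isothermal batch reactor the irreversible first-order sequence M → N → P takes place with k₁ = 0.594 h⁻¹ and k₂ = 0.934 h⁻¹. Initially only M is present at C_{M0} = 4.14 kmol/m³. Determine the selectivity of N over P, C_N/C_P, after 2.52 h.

The intermediate concentration in a first-order A→B→C sequence is C_N = k₁C_{M0}(e^(−k₁t) − e^(−k₂t))/(k₂−k₁).
e^(−k₁t) = e^(−0.594×2.52) = e^(−1.497) = 0.2238; e^(−k₂t) = e^(−2.354) = 0.09502.
C_N = 0.594×4.14/(0.934−0.594) × (0.2238−0.09502) = 7.233×0.1288 = 0.9316 kmol/m³.
C_M = C_{M0}e^(−k₁t) = 0.9266 kmol/m³, so C_P = C_{M0}−C_M−C_N = 2.282 kmol/m³; C_N/C_P = 0.408.

0.408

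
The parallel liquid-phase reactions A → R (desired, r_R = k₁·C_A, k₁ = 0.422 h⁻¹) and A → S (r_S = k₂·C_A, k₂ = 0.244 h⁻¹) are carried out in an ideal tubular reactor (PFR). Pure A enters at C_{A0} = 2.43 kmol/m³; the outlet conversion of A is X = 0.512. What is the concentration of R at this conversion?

C_A = C_{A0}(1−X) = 1.186 kmol/m³.
Both paths are first order in A, so the instantaneous fraction to R is constant: dC_R/d(−C_A) = k₁/(k₁+k₂) = 0.6336.
C_R = 0.6336·(C_{A0}−C_A) = 0.6336×1.244 = 0.788 kmol/m³.

0.788 kmol/m³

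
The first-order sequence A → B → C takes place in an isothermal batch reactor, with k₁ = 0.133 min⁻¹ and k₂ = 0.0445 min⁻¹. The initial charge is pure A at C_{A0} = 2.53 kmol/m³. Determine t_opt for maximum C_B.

12.4 min

The intermediate peaks when r₁ = r₂, i.e. k₁e^(−k₁t) = k₂e^(−k₂t), giving t_opt = ln(k₂/k₁)/(k₂−k₁).
= ln(0.0445/0.133)/(0.0445−0.133) = ln(0.3346)/-0.08850 = -1.095/-0.08850 = 12.4 min.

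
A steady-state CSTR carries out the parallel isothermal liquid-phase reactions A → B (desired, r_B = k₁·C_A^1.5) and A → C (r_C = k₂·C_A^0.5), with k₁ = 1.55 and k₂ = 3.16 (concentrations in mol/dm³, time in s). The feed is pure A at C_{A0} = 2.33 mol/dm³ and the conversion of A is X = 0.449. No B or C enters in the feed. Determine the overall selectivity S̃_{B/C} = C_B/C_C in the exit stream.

Exit C_A = C_{A0}(1−X) = 2.33×0.551 = 1.284 mol/dm³.
A CSTR operates uniformly at the exit composition, giving r_B = 2.255 and r_C = 3.580 (each k·C_A^n at C_A = 1.284).
Overall selectivity = C_B/C_C = r_Bτ/(r_Cτ) = r_B/r_C = 0.630.

0.630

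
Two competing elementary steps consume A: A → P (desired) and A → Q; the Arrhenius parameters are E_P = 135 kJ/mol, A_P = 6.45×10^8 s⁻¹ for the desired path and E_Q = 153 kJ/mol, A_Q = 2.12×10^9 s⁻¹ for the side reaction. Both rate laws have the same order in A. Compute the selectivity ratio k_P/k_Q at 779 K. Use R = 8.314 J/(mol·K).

4.90

With equal orders, S_{P/Q} = k_P/k_Q = (A_P/A_Q)·exp[(E_Q−E_P)/(RT)].
(E_Q−E_P)/(RT) = (153−135)×10³/(8.314×779) = 18000/6477 = 2.779.
k_P/k_Q = (6.45×10^8/2.12×10^9)·exp(2.779) = 0.3042 × 16.11 = 4.90.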